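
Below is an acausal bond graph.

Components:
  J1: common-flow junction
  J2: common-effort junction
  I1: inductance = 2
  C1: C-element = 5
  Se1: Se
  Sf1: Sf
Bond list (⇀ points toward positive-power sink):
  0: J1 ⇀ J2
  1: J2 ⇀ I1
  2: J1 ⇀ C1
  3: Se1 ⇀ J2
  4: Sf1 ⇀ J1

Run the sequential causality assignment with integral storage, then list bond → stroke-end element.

bond 3 |J2  (Se1: effort source, stroke at far end)
bond 4 |Sf1  (Sf1 fixes flow; stroke at Sf1)
bond 0 |J1  (J1 flow already set via bond 4)
bond 2 |J1  (J1: bond 4 brought flow, rest push out)
bond 1 |I1  (J2 effort already set via bond 3)

b0 →J1
b1 →I1
b2 →J1
b3 →J2
b4 →Sf1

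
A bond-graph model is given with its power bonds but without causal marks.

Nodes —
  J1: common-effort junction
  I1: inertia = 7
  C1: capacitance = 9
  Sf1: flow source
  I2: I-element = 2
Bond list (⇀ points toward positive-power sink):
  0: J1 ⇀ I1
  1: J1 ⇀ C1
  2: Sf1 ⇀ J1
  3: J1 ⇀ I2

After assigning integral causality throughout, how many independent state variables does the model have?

b2 stroke at Sf1  (Sf1: flow source, stroke at near end)
b0 stroke at I1  (I1: I, integral causality)
b1 stroke at J1  (C1 integral (e out))
b3 stroke at I2  (J1 effort already set via bond 1)

3  (C1, I1, I2 all integral)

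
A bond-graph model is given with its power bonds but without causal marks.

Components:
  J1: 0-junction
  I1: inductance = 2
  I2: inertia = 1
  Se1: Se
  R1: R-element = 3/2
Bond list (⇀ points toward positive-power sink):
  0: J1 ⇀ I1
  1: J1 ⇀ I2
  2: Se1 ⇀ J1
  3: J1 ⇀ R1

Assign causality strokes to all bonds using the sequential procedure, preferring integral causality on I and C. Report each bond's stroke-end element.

b0 stroke→I1
b1 stroke→I2
b2 stroke→J1
b3 stroke→R1

β2 →J1  (Se1 (Se) sets effort on bond)
β0 →I1  (J1: bond 2 brought effort, rest push out)
β1 →I2  (common-e at J1 fixed by 2)
β3 →R1  (common-e at J1 fixed by 2)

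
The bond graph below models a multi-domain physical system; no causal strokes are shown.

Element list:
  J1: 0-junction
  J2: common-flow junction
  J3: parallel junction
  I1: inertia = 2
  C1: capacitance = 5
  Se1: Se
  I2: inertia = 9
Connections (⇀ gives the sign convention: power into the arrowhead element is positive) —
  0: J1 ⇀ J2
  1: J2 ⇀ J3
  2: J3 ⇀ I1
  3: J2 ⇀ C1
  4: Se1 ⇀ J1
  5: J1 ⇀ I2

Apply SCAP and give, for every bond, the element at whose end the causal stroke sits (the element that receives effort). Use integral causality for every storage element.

bond 4 |J1  (Se1 (Se) sets effort on bond)
bond 0 |J2  (J1: bond 4 brought effort, rest push out)
bond 5 |I2  (J1 effort already set via bond 4)
bond 2 |I1  (I1 integral (f out))
bond 1 |J3  (J3 needs exactly one e-in)
bond 3 |J2  (J2: bond 1 brought flow, rest push out)

bond 0 |J2
bond 1 |J3
bond 2 |I1
bond 3 |J2
bond 4 |J1
bond 5 |I2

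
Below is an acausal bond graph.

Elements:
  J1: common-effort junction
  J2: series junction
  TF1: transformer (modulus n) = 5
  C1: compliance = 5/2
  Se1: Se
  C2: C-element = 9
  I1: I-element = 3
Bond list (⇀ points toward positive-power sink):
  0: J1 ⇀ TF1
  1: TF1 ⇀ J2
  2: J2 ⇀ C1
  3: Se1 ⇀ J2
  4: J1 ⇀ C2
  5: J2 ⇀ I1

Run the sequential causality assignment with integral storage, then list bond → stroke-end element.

β0 stroke at TF1
β1 stroke at J2
β2 stroke at J2
β3 stroke at J2
β4 stroke at J1
β5 stroke at I1

b3 |J2  (source Se1 imposes e)
b2 |J2  (C1: C, integral causality)
b4 |J1  (C2: C, integral causality)
b0 |TF1  (common-e at J1 fixed by 4)
b1 |J2  (TF1: transformer flips bond 0)
b5 |I1  (J2: last free bond brings flow in)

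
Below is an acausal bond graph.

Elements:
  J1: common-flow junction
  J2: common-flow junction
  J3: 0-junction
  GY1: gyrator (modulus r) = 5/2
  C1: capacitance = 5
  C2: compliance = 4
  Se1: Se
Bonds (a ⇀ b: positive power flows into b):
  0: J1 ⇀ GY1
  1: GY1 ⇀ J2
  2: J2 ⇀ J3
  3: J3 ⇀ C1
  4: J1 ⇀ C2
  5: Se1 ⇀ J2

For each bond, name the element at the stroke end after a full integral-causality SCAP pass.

bond 5 stroke at J2  (Se1: effort source, stroke at far end)
bond 3 stroke at J3  (C1 outputs effort q/C1)
bond 2 stroke at J2  (common-e at J3 fixed by 3)
bond 1 stroke at GY1  (J2: last free bond brings flow in)
bond 0 stroke at GY1  (GY1 both-in/both-out from 1)
bond 4 stroke at J1  (J1: bond 0 brought flow, rest push out)

bond 0 →GY1
bond 1 →GY1
bond 2 →J2
bond 3 →J3
bond 4 →J1
bond 5 →J2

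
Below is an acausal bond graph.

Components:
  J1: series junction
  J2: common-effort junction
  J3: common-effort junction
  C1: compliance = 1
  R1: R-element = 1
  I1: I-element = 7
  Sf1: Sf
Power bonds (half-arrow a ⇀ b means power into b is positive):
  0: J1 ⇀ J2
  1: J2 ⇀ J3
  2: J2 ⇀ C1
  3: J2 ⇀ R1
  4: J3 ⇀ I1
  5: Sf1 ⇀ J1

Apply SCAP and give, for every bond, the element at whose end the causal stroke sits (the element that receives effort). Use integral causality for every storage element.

#5 →Sf1  (source Sf1 imposes f)
#0 →J1  (J1: bond 5 brought flow, rest push out)
#2 →J2  (C1 integral (e out))
#1 →J3  (J2 effort already set via bond 2)
#3 →R1  (0-jn J2 has e-setter on 2)
#4 →I1  (J3 effort already set via bond 1)

β0 stroke at J1
β1 stroke at J3
β2 stroke at J2
β3 stroke at R1
β4 stroke at I1
β5 stroke at Sf1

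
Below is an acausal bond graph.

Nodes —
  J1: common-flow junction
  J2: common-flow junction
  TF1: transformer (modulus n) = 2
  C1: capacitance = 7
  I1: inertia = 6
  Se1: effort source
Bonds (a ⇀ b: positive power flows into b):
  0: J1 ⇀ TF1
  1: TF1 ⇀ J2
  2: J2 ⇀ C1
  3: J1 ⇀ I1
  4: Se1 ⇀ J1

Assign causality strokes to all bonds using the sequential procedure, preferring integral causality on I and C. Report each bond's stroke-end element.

β0 →J1
β1 →TF1
β2 →J2
β3 →I1
β4 →J1

β4 →J1  (Se1: effort source, stroke at far end)
β2 →J2  (C1: C, integral causality)
β1 →TF1  (only one flow-in slot at J2)
β0 →J1  (through TF1, causality passes straight; one stroke at TF1)
β3 →I1  (closing 1-jn rule on J1)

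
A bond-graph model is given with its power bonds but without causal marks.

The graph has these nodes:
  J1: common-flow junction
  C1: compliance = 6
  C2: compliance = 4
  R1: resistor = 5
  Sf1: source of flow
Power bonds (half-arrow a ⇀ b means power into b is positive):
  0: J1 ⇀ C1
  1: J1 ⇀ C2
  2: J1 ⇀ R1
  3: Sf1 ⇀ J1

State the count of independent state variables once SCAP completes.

2  (C1, C2 all integral)

β3 |Sf1  (Sf1 (Sf) sets flow on bond)
β0 |J1  (J1: bond 3 brought flow, rest push out)
β1 |J1  (J1 flow already set via bond 3)
β2 |J1  (J1 flow already set via bond 3)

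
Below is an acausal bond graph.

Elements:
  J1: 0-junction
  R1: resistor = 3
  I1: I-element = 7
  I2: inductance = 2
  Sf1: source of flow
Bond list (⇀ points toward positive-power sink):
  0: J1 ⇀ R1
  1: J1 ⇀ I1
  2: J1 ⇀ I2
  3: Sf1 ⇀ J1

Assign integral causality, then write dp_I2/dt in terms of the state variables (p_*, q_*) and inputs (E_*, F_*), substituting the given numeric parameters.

β3 stroke→Sf1  (source Sf1 imposes f)
β1 stroke→I1  (prefer integral on I1)
β2 stroke→I2  (I2: I, integral causality)
β0 stroke→J1  (only one effort-in slot at J1)

dp_I2/dt = 3*F_Sf1 - 3*p_I1/7 - 3*p_I2/2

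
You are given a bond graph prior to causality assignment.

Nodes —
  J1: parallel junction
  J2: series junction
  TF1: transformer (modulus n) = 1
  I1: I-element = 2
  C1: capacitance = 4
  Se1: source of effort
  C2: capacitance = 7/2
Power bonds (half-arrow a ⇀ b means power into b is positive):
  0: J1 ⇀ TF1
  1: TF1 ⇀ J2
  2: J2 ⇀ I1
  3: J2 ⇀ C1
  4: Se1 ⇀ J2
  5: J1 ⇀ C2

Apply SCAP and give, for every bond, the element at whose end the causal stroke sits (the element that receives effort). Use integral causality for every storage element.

bond 4 stroke at J2  (Se1 (Se) sets effort on bond)
bond 2 stroke at I1  (I1 integral (f out))
bond 1 stroke at J2  (1-jn J2 has f-setter on 2)
bond 3 stroke at J2  (J2 flow already set via bond 2)
bond 0 stroke at TF1  (through TF1, causality passes straight; one stroke at TF1)
bond 5 stroke at J1  (closing 0-jn rule on J1)

β0 stroke→TF1
β1 stroke→J2
β2 stroke→I1
β3 stroke→J2
β4 stroke→J2
β5 stroke→J1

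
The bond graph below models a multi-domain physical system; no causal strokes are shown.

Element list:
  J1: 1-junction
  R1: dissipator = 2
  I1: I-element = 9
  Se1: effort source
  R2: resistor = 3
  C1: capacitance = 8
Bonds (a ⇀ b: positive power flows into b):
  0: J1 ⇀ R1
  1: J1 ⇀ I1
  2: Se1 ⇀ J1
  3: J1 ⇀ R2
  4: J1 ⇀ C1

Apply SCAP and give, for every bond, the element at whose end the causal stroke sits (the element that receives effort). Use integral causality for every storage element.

bond 0 stroke at J1
bond 1 stroke at I1
bond 2 stroke at J1
bond 3 stroke at J1
bond 4 stroke at J1

b2 |J1  (Se1: effort source, stroke at far end)
b1 |I1  (I1 outputs flow p/I1)
b0 |J1  (J1: bond 1 brought flow, rest push out)
b3 |J1  (common-f at J1 fixed by 1)
b4 |J1  (J1 flow already set via bond 1)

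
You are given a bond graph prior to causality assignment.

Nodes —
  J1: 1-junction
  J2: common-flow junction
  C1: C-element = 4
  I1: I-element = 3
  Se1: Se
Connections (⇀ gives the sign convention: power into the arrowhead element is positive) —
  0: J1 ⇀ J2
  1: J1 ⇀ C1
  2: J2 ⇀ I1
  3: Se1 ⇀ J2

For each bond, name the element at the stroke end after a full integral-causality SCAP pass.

β3 stroke at J2  (source Se1 imposes e)
β1 stroke at J1  (C1: C, integral causality)
β0 stroke at J2  (J1: last free bond brings flow in)
β2 stroke at I1  (J2 needs exactly one f-in)

b0 stroke→J2
b1 stroke→J1
b2 stroke→I1
b3 stroke→J2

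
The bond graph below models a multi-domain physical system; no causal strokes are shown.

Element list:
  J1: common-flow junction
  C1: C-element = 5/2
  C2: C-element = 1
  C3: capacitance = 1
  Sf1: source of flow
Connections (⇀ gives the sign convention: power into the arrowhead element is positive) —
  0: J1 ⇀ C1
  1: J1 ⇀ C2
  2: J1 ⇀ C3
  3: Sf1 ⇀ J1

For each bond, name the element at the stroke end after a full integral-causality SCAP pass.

#3 |Sf1  (Sf1: flow source, stroke at near end)
#0 |J1  (J1: bond 3 brought flow, rest push out)
#1 |J1  (J1: bond 3 brought flow, rest push out)
#2 |J1  (J1 flow already set via bond 3)

#0 |J1
#1 |J1
#2 |J1
#3 |Sf1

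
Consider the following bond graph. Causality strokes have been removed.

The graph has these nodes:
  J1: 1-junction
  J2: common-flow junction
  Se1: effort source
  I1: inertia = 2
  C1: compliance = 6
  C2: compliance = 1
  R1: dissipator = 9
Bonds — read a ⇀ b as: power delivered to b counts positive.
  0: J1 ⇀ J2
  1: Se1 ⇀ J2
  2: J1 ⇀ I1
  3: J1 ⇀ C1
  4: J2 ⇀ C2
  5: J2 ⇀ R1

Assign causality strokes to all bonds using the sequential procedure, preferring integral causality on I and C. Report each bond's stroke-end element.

#1 →J2  (Se1: effort source, stroke at far end)
#2 →I1  (I1 integral (f out))
#0 →J1  (J1 flow already set via bond 2)
#3 →J1  (J1: bond 2 brought flow, rest push out)
#4 →J2  (J2: bond 0 brought flow, rest push out)
#5 →J2  (J2 flow already set via bond 0)

β0 stroke at J1
β1 stroke at J2
β2 stroke at I1
β3 stroke at J1
β4 stroke at J2
β5 stroke at J2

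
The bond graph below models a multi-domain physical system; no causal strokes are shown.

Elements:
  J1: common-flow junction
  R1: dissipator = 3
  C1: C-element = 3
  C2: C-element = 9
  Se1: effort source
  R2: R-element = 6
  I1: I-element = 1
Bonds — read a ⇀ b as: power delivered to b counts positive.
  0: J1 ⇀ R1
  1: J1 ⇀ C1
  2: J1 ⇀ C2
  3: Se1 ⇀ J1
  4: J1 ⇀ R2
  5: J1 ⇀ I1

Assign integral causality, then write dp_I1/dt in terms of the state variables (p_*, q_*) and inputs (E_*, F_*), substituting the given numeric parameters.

dp_I1/dt = E_Se1 - 9*p_I1 - q_C1/3 - q_C2/9

b3 →J1  (Se1 fixes effort; stroke away)
b1 →J1  (C1: C, integral causality)
b2 →J1  (C2 outputs effort q/C2)
b5 →I1  (I1: I, integral causality)
b0 →J1  (J1 flow already set via bond 5)
b4 →J1  (J1 flow already set via bond 5)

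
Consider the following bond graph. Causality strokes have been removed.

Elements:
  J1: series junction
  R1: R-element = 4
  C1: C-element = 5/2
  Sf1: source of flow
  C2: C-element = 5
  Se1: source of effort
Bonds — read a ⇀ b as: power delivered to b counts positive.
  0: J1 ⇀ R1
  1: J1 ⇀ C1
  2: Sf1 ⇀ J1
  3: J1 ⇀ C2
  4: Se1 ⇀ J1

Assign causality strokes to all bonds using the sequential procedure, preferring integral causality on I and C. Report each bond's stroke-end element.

#2 stroke→Sf1  (source Sf1 imposes f)
#4 stroke→J1  (source Se1 imposes e)
#0 stroke→J1  (J1: bond 2 brought flow, rest push out)
#1 stroke→J1  (1-jn J1 has f-setter on 2)
#3 stroke→J1  (J1 flow already set via bond 2)

bond 0 →J1
bond 1 →J1
bond 2 →Sf1
bond 3 →J1
bond 4 →J1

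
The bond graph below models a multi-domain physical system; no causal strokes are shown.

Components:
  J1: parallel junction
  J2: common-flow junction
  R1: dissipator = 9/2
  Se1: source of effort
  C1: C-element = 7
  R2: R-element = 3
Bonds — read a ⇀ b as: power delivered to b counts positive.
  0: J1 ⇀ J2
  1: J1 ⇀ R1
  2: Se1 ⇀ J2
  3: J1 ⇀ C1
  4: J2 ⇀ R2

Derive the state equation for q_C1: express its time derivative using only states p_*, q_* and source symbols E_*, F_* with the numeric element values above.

b2 →J2  (Se1 fixes effort; stroke away)
b3 →J1  (prefer integral on C1)
b0 →J2  (0-jn J1 has e-setter on 3)
b1 →R1  (0-jn J1 has e-setter on 3)
b4 →R2  (only one flow-in slot at J2)

dq_C1/dt = -E_Se1/3 - 5*q_C1/63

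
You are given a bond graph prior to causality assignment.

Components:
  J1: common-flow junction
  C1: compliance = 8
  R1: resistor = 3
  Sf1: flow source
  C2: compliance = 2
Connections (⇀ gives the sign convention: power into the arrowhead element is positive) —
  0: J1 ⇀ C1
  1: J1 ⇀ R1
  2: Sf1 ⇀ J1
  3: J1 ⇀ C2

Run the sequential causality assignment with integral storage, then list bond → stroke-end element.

β0 →J1
β1 →J1
β2 →Sf1
β3 →J1

#2 |Sf1  (Sf1: flow source, stroke at near end)
#0 |J1  (common-f at J1 fixed by 2)
#1 |J1  (common-f at J1 fixed by 2)
#3 |J1  (common-f at J1 fixed by 2)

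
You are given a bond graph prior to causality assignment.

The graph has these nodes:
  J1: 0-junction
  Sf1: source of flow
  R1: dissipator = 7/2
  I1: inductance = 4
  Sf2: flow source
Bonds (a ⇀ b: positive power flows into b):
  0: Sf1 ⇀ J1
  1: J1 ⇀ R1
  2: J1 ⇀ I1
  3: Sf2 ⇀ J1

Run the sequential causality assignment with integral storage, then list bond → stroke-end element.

#0 |Sf1
#1 |J1
#2 |I1
#3 |Sf2

β0 →Sf1  (Sf1 (Sf) sets flow on bond)
β3 →Sf2  (Sf2 (Sf) sets flow on bond)
β2 →I1  (I1: I, integral causality)
β1 →J1  (J1 needs exactly one e-in)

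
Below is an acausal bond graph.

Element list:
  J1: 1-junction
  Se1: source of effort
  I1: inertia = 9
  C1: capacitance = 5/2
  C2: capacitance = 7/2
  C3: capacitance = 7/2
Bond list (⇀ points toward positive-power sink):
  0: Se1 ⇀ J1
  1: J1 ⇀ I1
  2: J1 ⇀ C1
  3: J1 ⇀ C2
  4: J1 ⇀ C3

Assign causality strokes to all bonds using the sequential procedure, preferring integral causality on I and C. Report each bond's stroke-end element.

β0 →J1
β1 →I1
β2 →J1
β3 →J1
β4 →J1

β0 stroke→J1  (Se1 (Se) sets effort on bond)
β1 stroke→I1  (I1: I, integral causality)
β2 stroke→J1  (J1 flow already set via bond 1)
β3 stroke→J1  (1-jn J1 has f-setter on 1)
β4 stroke→J1  (1-jn J1 has f-setter on 1)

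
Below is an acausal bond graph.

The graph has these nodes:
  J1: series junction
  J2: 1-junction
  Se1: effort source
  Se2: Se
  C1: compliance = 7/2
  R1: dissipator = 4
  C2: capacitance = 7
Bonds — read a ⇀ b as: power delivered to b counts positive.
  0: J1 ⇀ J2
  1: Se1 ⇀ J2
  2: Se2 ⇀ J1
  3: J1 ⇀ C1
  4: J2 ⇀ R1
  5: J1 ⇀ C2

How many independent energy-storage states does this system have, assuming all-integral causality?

b1 stroke at J2  (Se1 (Se) sets effort on bond)
b2 stroke at J1  (Se2 (Se) sets effort on bond)
b3 stroke at J1  (C1: C, integral causality)
b5 stroke at J1  (C2 integral (e out))
b0 stroke at J2  (closing 1-jn rule on J1)
b4 stroke at R1  (J2 needs exactly one f-in)

2  (C1, C2 all integral)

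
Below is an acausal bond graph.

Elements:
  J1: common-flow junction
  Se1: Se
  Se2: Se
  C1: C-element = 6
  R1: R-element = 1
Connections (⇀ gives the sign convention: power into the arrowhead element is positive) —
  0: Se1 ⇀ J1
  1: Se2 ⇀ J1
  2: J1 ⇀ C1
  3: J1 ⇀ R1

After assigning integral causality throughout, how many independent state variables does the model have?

β0 stroke→J1  (Se1 fixes effort; stroke away)
β1 stroke→J1  (Se2 fixes effort; stroke away)
β2 stroke→J1  (C1 outputs effort q/C1)
β3 stroke→R1  (J1 needs exactly one f-in)

1  (C1 all integral)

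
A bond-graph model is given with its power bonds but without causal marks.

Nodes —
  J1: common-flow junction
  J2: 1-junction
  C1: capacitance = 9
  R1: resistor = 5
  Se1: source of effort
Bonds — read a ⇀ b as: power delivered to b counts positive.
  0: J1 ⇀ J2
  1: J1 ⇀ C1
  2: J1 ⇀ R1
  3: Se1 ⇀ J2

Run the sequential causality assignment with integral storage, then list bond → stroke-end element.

β0 |J1
β1 |J1
β2 |R1
β3 |J2

bond 3 stroke→J2  (Se1: effort source, stroke at far end)
bond 0 stroke→J1  (closing 1-jn rule on J2)
bond 1 stroke→J1  (C1: C, integral causality)
bond 2 stroke→R1  (closing 1-jn rule on J1)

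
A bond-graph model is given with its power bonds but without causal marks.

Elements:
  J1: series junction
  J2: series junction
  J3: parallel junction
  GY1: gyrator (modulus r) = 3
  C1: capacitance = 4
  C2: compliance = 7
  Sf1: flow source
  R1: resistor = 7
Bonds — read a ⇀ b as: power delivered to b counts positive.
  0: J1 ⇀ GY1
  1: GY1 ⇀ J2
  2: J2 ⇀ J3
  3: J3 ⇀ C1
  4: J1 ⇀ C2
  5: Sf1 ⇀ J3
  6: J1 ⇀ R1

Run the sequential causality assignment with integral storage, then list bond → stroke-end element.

bond 5 →Sf1  (Sf1 fixes flow; stroke at Sf1)
bond 3 →J3  (C1 outputs effort q/C1)
bond 2 →J2  (J3: bond 3 brought effort, rest push out)
bond 1 →GY1  (J2 needs exactly one f-in)
bond 0 →GY1  (GY1 both-in/both-out from 1)
bond 4 →J1  (1-jn J1 has f-setter on 0)
bond 6 →J1  (common-f at J1 fixed by 0)

β0 |GY1
β1 |GY1
β2 |J2
β3 |J3
β4 |J1
β5 |Sf1
β6 |J1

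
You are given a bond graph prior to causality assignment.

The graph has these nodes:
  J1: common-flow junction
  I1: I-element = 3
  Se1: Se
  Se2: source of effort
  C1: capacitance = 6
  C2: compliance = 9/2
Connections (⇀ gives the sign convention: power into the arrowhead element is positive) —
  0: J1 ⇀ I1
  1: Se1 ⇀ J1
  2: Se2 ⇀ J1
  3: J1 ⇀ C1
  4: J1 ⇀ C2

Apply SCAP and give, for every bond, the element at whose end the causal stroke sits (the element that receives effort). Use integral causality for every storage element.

bond 0 stroke→I1
bond 1 stroke→J1
bond 2 stroke→J1
bond 3 stroke→J1
bond 4 stroke→J1

#1 →J1  (Se1 (Se) sets effort on bond)
#2 →J1  (source Se2 imposes e)
#0 →I1  (I1: I, integral causality)
#3 →J1  (1-jn J1 has f-setter on 0)
#4 →J1  (common-f at J1 fixed by 0)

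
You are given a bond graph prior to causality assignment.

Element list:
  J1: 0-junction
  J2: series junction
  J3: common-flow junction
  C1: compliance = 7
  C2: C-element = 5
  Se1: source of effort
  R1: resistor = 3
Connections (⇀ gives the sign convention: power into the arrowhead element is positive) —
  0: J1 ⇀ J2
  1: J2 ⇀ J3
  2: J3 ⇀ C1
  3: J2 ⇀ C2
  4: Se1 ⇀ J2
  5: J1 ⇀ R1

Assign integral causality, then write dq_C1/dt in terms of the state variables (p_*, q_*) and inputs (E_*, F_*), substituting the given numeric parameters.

b4 stroke at J2  (Se1 (Se) sets effort on bond)
b2 stroke at J3  (C1 outputs effort q/C1)
b1 stroke at J2  (J3: last free bond brings flow in)
b3 stroke at J2  (prefer integral on C2)
b0 stroke at J1  (J2: last free bond brings flow in)
b5 stroke at R1  (J1 effort already set via bond 0)

dq_C1/dt = E_Se1/3 - q_C1/21 - q_C2/15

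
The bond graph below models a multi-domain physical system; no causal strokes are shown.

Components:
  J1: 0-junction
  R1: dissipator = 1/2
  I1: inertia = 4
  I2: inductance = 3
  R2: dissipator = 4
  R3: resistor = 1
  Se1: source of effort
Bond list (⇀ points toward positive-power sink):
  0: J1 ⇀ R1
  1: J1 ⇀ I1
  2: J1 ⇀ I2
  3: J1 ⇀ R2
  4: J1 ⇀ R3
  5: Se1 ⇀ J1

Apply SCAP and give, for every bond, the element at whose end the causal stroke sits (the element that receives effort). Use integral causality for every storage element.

bond 5 |J1  (Se1 (Se) sets effort on bond)
bond 0 |R1  (J1: bond 5 brought effort, rest push out)
bond 1 |I1  (J1: bond 5 brought effort, rest push out)
bond 2 |I2  (0-jn J1 has e-setter on 5)
bond 3 |R2  (0-jn J1 has e-setter on 5)
bond 4 |R3  (common-e at J1 fixed by 5)

β0 stroke→R1
β1 stroke→I1
β2 stroke→I2
β3 stroke→R2
β4 stroke→R3
β5 stroke→J1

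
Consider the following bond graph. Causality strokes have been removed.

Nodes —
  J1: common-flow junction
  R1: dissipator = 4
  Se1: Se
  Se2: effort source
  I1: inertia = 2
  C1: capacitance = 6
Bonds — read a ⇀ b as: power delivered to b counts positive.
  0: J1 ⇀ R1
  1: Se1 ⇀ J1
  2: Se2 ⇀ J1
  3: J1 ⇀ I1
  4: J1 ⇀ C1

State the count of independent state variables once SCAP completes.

β1 stroke→J1  (source Se1 imposes e)
β2 stroke→J1  (Se2 fixes effort; stroke away)
β3 stroke→I1  (I1: I, integral causality)
β0 stroke→J1  (J1: bond 3 brought flow, rest push out)
β4 stroke→J1  (common-f at J1 fixed by 3)

2  (C1, I1 all integral)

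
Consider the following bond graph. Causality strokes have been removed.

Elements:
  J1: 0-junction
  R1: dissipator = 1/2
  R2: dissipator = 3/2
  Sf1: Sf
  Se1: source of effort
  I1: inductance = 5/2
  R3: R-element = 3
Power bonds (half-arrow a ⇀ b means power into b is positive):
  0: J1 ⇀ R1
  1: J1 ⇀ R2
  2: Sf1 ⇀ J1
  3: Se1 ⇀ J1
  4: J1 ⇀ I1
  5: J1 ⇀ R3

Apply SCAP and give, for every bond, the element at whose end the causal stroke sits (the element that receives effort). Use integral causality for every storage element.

#0 |R1
#1 |R2
#2 |Sf1
#3 |J1
#4 |I1
#5 |R3

bond 2 |Sf1  (Sf1 fixes flow; stroke at Sf1)
bond 3 |J1  (Se1: effort source, stroke at far end)
bond 0 |R1  (0-jn J1 has e-setter on 3)
bond 1 |R2  (common-e at J1 fixed by 3)
bond 4 |I1  (0-jn J1 has e-setter on 3)
bond 5 |R3  (common-e at J1 fixed by 3)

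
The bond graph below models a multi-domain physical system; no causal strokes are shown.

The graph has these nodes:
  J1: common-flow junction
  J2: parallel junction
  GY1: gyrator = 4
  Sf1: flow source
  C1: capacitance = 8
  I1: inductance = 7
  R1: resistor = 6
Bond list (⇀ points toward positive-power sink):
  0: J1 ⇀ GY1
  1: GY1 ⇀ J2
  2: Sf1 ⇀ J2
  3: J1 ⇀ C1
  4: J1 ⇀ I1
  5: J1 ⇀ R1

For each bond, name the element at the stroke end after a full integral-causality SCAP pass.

#2 |Sf1  (Sf1: flow source, stroke at near end)
#1 |J2  (only one effort-in slot at J2)
#0 |J1  (GY1: gyrator matches bond 1)
#3 |J1  (C1 integral (e out))
#4 |I1  (I1 integral (f out))
#5 |J1  (J1 flow already set via bond 4)

b0 →J1
b1 →J2
b2 →Sf1
b3 →J1
b4 →I1
b5 →J1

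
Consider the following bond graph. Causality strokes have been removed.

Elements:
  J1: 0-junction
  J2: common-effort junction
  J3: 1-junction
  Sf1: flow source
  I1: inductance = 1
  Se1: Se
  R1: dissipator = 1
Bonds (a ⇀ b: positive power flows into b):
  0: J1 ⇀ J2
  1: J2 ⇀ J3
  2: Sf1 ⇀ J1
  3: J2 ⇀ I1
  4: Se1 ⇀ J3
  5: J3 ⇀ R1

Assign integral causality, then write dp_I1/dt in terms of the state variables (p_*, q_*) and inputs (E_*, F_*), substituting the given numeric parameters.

b2 →Sf1  (Sf1 (Sf) sets flow on bond)
b4 →J3  (Se1: effort source, stroke at far end)
b0 →J1  (closing 0-jn rule on J1)
b3 →I1  (I1 integral (f out))
b1 →J2  (only one effort-in slot at J2)
b5 →J3  (common-f at J3 fixed by 1)

dp_I1/dt = -E_Se1 + F_Sf1 - p_I1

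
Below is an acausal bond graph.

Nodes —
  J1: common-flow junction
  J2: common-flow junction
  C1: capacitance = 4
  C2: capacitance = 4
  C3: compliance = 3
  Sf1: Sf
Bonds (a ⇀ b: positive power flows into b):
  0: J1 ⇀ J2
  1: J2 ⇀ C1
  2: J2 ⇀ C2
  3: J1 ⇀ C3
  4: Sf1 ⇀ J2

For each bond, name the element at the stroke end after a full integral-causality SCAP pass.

#0 stroke at J2
#1 stroke at J2
#2 stroke at J2
#3 stroke at J1
#4 stroke at Sf1

b4 →Sf1  (source Sf1 imposes f)
b0 →J2  (J2: bond 4 brought flow, rest push out)
b1 →J2  (J2 flow already set via bond 4)
b2 →J2  (J2: bond 4 brought flow, rest push out)
b3 →J1  (common-f at J1 fixed by 0)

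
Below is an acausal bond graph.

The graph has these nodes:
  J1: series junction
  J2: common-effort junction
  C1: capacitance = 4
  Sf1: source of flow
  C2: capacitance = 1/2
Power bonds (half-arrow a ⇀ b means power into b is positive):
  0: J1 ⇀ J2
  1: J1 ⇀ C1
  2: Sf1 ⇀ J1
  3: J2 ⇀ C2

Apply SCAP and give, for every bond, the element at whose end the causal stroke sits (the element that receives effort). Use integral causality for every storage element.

bond 0 |J1
bond 1 |J1
bond 2 |Sf1
bond 3 |J2

b2 |Sf1  (source Sf1 imposes f)
b0 |J1  (J1: bond 2 brought flow, rest push out)
b1 |J1  (J1: bond 2 brought flow, rest push out)
b3 |J2  (J2: last free bond brings effort in)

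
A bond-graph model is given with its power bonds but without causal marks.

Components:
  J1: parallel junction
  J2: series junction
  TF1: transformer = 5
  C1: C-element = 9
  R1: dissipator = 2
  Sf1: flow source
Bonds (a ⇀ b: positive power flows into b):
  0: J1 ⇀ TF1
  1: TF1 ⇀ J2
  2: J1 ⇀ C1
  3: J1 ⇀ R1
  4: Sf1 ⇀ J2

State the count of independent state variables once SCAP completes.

#4 stroke at Sf1  (source Sf1 imposes f)
#1 stroke at J2  (J2: bond 4 brought flow, rest push out)
#0 stroke at TF1  (TF TF1: opposite of bond 1)
#2 stroke at J1  (C1: C, integral causality)
#3 stroke at R1  (J1: bond 2 brought effort, rest push out)

1  (C1 all integral)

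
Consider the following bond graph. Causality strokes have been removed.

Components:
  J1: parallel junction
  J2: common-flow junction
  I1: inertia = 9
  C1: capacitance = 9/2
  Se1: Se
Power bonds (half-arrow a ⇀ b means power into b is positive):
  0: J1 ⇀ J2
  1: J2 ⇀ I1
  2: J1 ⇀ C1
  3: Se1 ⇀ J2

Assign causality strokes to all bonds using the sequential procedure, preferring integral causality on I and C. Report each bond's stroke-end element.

β0 stroke at J2
β1 stroke at I1
β2 stroke at J1
β3 stroke at J2

β3 stroke at J2  (Se1 (Se) sets effort on bond)
β1 stroke at I1  (I1: I, integral causality)
β0 stroke at J2  (J2: bond 1 brought flow, rest push out)
β2 stroke at J1  (closing 0-jn rule on J1)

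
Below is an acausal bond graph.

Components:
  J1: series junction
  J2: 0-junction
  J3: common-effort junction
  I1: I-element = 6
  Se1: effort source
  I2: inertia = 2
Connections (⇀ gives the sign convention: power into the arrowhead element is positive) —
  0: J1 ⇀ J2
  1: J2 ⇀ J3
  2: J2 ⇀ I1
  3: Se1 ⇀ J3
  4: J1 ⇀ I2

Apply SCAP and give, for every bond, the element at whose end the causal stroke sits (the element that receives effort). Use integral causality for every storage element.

b0 stroke→J1
b1 stroke→J2
b2 stroke→I1
b3 stroke→J3
b4 stroke→I2

bond 3 stroke at J3  (Se1 fixes effort; stroke away)
bond 1 stroke at J2  (J3 effort already set via bond 3)
bond 0 stroke at J1  (J2: bond 1 brought effort, rest push out)
bond 2 stroke at I1  (J2: bond 1 brought effort, rest push out)
bond 4 stroke at I2  (only one flow-in slot at J1)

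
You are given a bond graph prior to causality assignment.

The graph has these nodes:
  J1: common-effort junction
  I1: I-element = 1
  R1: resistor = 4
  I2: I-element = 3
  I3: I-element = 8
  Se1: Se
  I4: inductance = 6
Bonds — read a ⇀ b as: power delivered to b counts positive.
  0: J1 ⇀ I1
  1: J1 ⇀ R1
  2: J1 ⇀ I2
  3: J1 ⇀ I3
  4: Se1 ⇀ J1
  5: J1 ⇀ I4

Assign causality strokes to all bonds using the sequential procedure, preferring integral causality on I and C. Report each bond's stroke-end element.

b4 stroke at J1  (Se1: effort source, stroke at far end)
b0 stroke at I1  (J1 effort already set via bond 4)
b1 stroke at R1  (J1 effort already set via bond 4)
b2 stroke at I2  (0-jn J1 has e-setter on 4)
b3 stroke at I3  (0-jn J1 has e-setter on 4)
b5 stroke at I4  (J1 effort already set via bond 4)

#0 →I1
#1 →R1
#2 →I2
#3 →I3
#4 →J1
#5 →I4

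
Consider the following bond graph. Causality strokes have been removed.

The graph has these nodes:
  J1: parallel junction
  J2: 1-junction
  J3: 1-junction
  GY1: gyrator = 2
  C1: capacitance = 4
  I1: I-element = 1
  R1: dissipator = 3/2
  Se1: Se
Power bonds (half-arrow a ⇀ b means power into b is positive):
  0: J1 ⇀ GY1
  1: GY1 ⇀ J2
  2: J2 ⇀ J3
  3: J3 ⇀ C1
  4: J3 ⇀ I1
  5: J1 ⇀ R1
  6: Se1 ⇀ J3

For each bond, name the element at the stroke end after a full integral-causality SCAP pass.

bond 6 |J3  (source Se1 imposes e)
bond 3 |J3  (C1: C, integral causality)
bond 4 |I1  (I1 outputs flow p/I1)
bond 2 |J3  (J3: bond 4 brought flow, rest push out)
bond 1 |J2  (J2 flow already set via bond 2)
bond 0 |J1  (GY1 both-in/both-out from 1)
bond 5 |R1  (J1 effort already set via bond 0)

β0 |J1
β1 |J2
β2 |J3
β3 |J3
β4 |I1
β5 |R1
β6 |J3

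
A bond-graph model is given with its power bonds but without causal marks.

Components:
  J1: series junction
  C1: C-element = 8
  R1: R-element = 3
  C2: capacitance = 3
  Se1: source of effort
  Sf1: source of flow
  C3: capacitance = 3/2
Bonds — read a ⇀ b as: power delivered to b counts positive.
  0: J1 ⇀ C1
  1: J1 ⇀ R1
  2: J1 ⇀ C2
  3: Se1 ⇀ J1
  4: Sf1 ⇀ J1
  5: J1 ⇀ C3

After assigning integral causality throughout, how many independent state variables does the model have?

3  (C1, C2, C3 all integral)

bond 3 stroke→J1  (source Se1 imposes e)
bond 4 stroke→Sf1  (Sf1 (Sf) sets flow on bond)
bond 0 stroke→J1  (1-jn J1 has f-setter on 4)
bond 1 stroke→J1  (J1 flow already set via bond 4)
bond 2 stroke→J1  (J1: bond 4 brought flow, rest push out)
bond 5 stroke→J1  (J1 flow already set via bond 4)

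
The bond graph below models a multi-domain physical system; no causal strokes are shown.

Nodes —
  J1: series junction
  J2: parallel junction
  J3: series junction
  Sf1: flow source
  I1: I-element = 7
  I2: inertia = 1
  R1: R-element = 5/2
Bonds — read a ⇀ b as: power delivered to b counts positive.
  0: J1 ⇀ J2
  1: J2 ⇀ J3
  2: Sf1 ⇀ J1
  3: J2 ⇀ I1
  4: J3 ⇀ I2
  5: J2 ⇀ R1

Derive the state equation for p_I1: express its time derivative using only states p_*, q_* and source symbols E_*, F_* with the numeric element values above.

b2 stroke at Sf1  (Sf1 (Sf) sets flow on bond)
b0 stroke at J1  (J1 flow already set via bond 2)
b3 stroke at I1  (I1: I, integral causality)
b4 stroke at I2  (prefer integral on I2)
b1 stroke at J3  (common-f at J3 fixed by 4)
b5 stroke at J2  (closing 0-jn rule on J2)

dp_I1/dt = 5*F_Sf1/2 - 5*p_I1/14 - 5*p_I2/2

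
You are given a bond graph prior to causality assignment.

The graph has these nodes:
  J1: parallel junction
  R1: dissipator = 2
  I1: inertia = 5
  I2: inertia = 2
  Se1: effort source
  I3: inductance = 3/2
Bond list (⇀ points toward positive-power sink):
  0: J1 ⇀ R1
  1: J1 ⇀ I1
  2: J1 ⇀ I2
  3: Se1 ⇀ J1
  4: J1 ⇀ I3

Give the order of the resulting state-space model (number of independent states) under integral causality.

3  (I1, I2, I3 all integral)

bond 3 stroke at J1  (Se1 (Se) sets effort on bond)
bond 0 stroke at R1  (common-e at J1 fixed by 3)
bond 1 stroke at I1  (0-jn J1 has e-setter on 3)
bond 2 stroke at I2  (common-e at J1 fixed by 3)
bond 4 stroke at I3  (J1: bond 3 brought effort, rest push out)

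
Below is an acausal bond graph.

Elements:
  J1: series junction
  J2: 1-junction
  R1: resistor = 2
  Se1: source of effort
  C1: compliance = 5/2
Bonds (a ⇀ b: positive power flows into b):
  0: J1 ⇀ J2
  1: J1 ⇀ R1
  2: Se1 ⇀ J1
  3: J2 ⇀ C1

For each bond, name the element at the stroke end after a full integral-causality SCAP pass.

bond 0 →J1
bond 1 →R1
bond 2 →J1
bond 3 →J2

b2 stroke→J1  (Se1 (Se) sets effort on bond)
b3 stroke→J2  (C1: C, integral causality)
b0 stroke→J1  (closing 1-jn rule on J2)
b1 stroke→R1  (J1 needs exactly one f-in)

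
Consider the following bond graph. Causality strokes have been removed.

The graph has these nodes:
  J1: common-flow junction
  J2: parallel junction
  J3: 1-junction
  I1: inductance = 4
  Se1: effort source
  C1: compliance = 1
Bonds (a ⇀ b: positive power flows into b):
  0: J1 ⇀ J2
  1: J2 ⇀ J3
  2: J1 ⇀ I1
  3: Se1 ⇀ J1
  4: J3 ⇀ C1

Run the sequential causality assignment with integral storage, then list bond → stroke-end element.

#3 stroke at J1  (Se1: effort source, stroke at far end)
#2 stroke at I1  (prefer integral on I1)
#0 stroke at J1  (1-jn J1 has f-setter on 2)
#1 stroke at J2  (only one effort-in slot at J2)
#4 stroke at J3  (1-jn J3 has f-setter on 1)

b0 stroke at J1
b1 stroke at J2
b2 stroke at I1
b3 stroke at J1
b4 stroke at J3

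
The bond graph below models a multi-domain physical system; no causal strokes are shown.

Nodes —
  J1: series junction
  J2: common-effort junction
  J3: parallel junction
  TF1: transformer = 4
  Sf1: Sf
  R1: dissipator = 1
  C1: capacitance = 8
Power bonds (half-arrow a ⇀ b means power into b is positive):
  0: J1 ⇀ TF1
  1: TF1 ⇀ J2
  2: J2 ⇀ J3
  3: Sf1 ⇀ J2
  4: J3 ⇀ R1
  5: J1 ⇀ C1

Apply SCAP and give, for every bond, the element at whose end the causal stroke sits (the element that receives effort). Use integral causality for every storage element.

bond 0 stroke at TF1
bond 1 stroke at J2
bond 2 stroke at J3
bond 3 stroke at Sf1
bond 4 stroke at R1
bond 5 stroke at J1

b3 |Sf1  (Sf1 (Sf) sets flow on bond)
b5 |J1  (prefer integral on C1)
b0 |TF1  (only one flow-in slot at J1)
b1 |J2  (TF1: transformer flips bond 0)
b2 |J3  (common-e at J2 fixed by 1)
b4 |R1  (0-jn J3 has e-setter on 2)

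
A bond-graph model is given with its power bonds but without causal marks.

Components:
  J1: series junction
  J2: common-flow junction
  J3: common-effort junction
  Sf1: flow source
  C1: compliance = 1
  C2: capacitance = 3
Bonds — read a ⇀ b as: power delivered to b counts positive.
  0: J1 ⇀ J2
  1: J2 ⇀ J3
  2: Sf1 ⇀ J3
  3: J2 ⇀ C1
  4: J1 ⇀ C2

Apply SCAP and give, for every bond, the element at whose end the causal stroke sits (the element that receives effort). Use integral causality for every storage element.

bond 2 |Sf1  (Sf1 (Sf) sets flow on bond)
bond 1 |J3  (closing 0-jn rule on J3)
bond 0 |J2  (1-jn J2 has f-setter on 1)
bond 3 |J2  (common-f at J2 fixed by 1)
bond 4 |J1  (J1: bond 0 brought flow, rest push out)

bond 0 stroke→J2
bond 1 stroke→J3
bond 2 stroke→Sf1
bond 3 stroke→J2
bond 4 stroke→J1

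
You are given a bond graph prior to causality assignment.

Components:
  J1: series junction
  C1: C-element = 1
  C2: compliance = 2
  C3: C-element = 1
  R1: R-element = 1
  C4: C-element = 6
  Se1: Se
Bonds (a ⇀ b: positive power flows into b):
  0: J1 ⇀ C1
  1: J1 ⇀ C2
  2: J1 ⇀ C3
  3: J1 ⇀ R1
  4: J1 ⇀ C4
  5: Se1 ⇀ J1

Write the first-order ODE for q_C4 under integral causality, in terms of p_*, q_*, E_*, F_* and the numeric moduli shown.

b5 stroke at J1  (Se1 (Se) sets effort on bond)
b0 stroke at J1  (C1: C, integral causality)
b1 stroke at J1  (C2 integral (e out))
b2 stroke at J1  (prefer integral on C3)
b4 stroke at J1  (C4: C, integral causality)
b3 stroke at R1  (closing 1-jn rule on J1)

dq_C4/dt = E_Se1 - q_C1 - q_C2/2 - q_C3 - q_C4/6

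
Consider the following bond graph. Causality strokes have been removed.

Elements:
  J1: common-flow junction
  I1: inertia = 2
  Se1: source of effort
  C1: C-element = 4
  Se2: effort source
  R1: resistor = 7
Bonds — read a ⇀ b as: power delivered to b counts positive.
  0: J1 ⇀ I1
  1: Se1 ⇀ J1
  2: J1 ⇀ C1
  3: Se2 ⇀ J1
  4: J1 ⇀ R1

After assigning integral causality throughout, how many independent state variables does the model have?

bond 1 stroke at J1  (Se1 (Se) sets effort on bond)
bond 3 stroke at J1  (Se2 (Se) sets effort on bond)
bond 0 stroke at I1  (prefer integral on I1)
bond 2 stroke at J1  (common-f at J1 fixed by 0)
bond 4 stroke at J1  (1-jn J1 has f-setter on 0)

2  (C1, I1 all integral)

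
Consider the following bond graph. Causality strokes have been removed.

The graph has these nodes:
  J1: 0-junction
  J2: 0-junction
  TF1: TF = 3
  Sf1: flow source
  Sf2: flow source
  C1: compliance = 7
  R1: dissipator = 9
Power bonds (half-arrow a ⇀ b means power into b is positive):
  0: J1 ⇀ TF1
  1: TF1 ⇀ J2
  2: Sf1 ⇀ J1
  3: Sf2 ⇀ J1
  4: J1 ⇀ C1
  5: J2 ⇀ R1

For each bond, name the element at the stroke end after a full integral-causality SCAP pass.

b0 →TF1
b1 →J2
b2 →Sf1
b3 →Sf2
b4 →J1
b5 →R1

b2 |Sf1  (Sf1 fixes flow; stroke at Sf1)
b3 |Sf2  (Sf2 (Sf) sets flow on bond)
b4 |J1  (C1 integral (e out))
b0 |TF1  (0-jn J1 has e-setter on 4)
b1 |J2  (TF1 one-in-one-out from 0)
b5 |R1  (J2: bond 1 brought effort, rest push out)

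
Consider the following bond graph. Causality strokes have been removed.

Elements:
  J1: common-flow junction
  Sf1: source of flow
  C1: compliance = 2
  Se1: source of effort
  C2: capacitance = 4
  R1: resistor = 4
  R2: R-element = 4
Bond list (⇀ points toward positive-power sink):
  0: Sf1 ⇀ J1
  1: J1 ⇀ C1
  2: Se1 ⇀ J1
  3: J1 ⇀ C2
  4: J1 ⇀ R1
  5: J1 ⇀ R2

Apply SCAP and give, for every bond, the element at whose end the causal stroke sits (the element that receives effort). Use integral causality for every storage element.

β0 |Sf1
β1 |J1
β2 |J1
β3 |J1
β4 |J1
β5 |J1

bond 0 stroke→Sf1  (Sf1: flow source, stroke at near end)
bond 2 stroke→J1  (source Se1 imposes e)
bond 1 stroke→J1  (J1 flow already set via bond 0)
bond 3 stroke→J1  (1-jn J1 has f-setter on 0)
bond 4 stroke→J1  (J1 flow already set via bond 0)
bond 5 stroke→J1  (J1: bond 0 brought flow, rest push out)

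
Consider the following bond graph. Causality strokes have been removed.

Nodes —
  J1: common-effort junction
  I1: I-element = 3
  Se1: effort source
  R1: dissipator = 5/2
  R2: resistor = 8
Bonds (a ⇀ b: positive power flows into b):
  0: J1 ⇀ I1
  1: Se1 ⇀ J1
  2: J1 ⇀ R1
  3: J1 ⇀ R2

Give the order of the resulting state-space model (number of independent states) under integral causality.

1  (I1 all integral)

b1 |J1  (Se1: effort source, stroke at far end)
b0 |I1  (0-jn J1 has e-setter on 1)
b2 |R1  (0-jn J1 has e-setter on 1)
b3 |R2  (common-e at J1 fixed by 1)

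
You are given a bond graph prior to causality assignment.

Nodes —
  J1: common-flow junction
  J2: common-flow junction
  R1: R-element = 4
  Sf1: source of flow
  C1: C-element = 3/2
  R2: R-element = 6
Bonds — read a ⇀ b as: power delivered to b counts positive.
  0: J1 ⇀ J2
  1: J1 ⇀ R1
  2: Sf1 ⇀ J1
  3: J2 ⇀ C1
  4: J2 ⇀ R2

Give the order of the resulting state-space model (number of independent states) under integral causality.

bond 2 stroke at Sf1  (Sf1 fixes flow; stroke at Sf1)
bond 0 stroke at J1  (common-f at J1 fixed by 2)
bond 1 stroke at J1  (J1: bond 2 brought flow, rest push out)
bond 3 stroke at J2  (common-f at J2 fixed by 0)
bond 4 stroke at J2  (J2: bond 0 brought flow, rest push out)

1  (C1 all integral)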